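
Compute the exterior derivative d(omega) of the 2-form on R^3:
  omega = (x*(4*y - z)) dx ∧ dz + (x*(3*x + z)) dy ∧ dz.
d(omega) = (2*x + z) dx ∧ dy ∧ dz

For a 2-form omega = sum_{i<j} g_{ij} dx_i ∧ dx_j, the exterior derivative is
  d(omega) = sum_{i<j} d(g_{ij}) ∧ dx_i ∧ dx_j = sum_{i<j, k} (∂g_{ij}/∂x_k) dx_k ∧ dx_i ∧ dx_j.
Expand each term, using dx_k ∧ dx_i ∧ dx_j = sgn(permutation) dx_{(a)} ∧ dx_{(b)} ∧ dx_{(c)} with (a < b < c) sorted:
  d(x*(4*y - z)) includes (∂/∂y)(x*(4*y - z)) dy = (4*x) dy, which multiplied by dx ∧ dz gives (-4*x) dx ∧ dy ∧ dz
  d(x*(3*x + z)) includes (∂/∂x)(x*(3*x + z)) dx = (6*x + z) dx, which multiplied by dy ∧ dz gives (6*x + z) dx ∧ dy ∧ dz
Collecting like 3-forms: d(omega) = (2*x + z) dx ∧ dy ∧ dz.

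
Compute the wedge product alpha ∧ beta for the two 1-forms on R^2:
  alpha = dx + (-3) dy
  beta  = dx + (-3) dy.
alpha ∧ beta = 0

Distribute the wedge, using dx_i ∧ dx_j = -dx_j ∧ dx_i and dx_i ∧ dx_i = 0. For each pair (i, j) with i < j, the coefficient of dx_i ∧ dx_j in alpha ∧ beta is (alpha_i * beta_j - alpha_j * beta_i). Collecting: alpha ∧ beta = 0.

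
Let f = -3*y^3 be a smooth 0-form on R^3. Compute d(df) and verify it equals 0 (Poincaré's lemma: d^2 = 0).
d(df) = 0

Step 1: df = sum_i (∂f/∂x_i) dx_i = (0) dx + (-9*y^2) dy + (0) dz.
Step 2: Apply d again. Using the 1-form formula, the coefficient of dx ∧ dy in d(df) is ∂^2 f/∂x ∂y - ∂^2 f/∂y ∂x = (0) - (0) = 0 (equality of mixed partials for smooth f).
Similarly for dx ∧ dz and dy ∧ dz — all coefficients vanish. So d(df) = 0.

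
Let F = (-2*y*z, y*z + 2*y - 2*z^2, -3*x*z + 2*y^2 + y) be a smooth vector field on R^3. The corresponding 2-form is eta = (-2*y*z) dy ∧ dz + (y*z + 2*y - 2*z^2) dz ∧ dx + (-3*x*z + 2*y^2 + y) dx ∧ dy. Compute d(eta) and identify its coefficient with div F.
d(eta) = (-3*x + z + 2) dx ∧ dy ∧ dz; div F = -3*x + z + 2

For a 2-form in R^3 of the form above, applying d gives a 3-form with coefficient ∂P/∂x + ∂Q/∂y + ∂R/∂z:
  ∂P/∂x = 0
  ∂Q/∂y = z + 2
  ∂R/∂z = -3*x
Sum = -3*x + z + 2, which is exactly div F.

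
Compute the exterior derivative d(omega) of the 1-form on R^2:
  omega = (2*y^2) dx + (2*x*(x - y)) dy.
d(omega) = (4*x - 6*y) dx ∧ dy

For a 1-form omega = sum_i f_i dx_i, the exterior derivative is
  d(omega) = sum_{i < j} (∂f_j/∂x_i - ∂f_i/∂x_j) dx_i ∧ dx_j.
  coefficient of dx ∧ dy: ∂f_2/∂x - ∂f_1/∂y = ∂(2*x*(x - y))/∂x - ∂(2*y^2)/∂y = 4*x - 6*y
Assembling: d(omega) = (4*x - 6*y) dx ∧ dy.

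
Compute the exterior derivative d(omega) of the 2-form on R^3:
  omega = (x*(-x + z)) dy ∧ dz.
d(omega) = (-2*x + z) dx ∧ dy ∧ dz

For a 2-form omega = sum_{i<j} g_{ij} dx_i ∧ dx_j, the exterior derivative is
  d(omega) = sum_{i<j} d(g_{ij}) ∧ dx_i ∧ dx_j = sum_{i<j, k} (∂g_{ij}/∂x_k) dx_k ∧ dx_i ∧ dx_j.
Expand each term, using dx_k ∧ dx_i ∧ dx_j = sgn(permutation) dx_{(a)} ∧ dx_{(b)} ∧ dx_{(c)} with (a < b < c) sorted:
  d(x*(-x + z)) includes (∂/∂x)(x*(-x + z)) dx = (-2*x + z) dx, which multiplied by dy ∧ dz gives (-2*x + z) dx ∧ dy ∧ dz
Collecting like 3-forms: d(omega) = (-2*x + z) dx ∧ dy ∧ dz.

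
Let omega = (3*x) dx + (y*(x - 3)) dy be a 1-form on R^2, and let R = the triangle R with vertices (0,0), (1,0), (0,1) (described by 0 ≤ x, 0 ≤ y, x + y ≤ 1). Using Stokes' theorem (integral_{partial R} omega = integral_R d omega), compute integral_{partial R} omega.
integral_(partial R) omega = 1/6

Stokes: integral_partial_R omega = integral_R d omega with d omega = (∂Q/∂x - ∂P/∂y) dx ∧ dy.
  ∂Q/∂x = y
  ∂P/∂y = 0
  integrand = ∂Q/∂x - ∂P/∂y = y.
Integrating over R: integral_0^1 integral_0^{1-x} (y) dy dx = 1/6.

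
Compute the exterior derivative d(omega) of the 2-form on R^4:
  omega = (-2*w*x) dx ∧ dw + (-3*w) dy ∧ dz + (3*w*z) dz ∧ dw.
d(omega) = (-3) dy ∧ dz ∧ dw

For a 2-form omega = sum_{i<j} g_{ij} dx_i ∧ dx_j, the exterior derivative is
  d(omega) = sum_{i<j} d(g_{ij}) ∧ dx_i ∧ dx_j = sum_{i<j, k} (∂g_{ij}/∂x_k) dx_k ∧ dx_i ∧ dx_j.
Expand each term, using dx_k ∧ dx_i ∧ dx_j = sgn(permutation) dx_{(a)} ∧ dx_{(b)} ∧ dx_{(c)} with (a < b < c) sorted:
  d(-3*w) includes (∂/∂w)(-3*w) dw = (-3) dw, which multiplied by dy ∧ dz gives (-3) dy ∧ dz ∧ dw
Collecting like 3-forms: d(omega) = (-3) dy ∧ dz ∧ dw.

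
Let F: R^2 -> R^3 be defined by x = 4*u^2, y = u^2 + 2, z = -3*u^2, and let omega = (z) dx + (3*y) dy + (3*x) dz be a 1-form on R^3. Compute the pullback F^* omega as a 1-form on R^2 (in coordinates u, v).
F^* omega = (-90*u^3 + 12*u) du

Using F^*(f dg) = (f ∘ F) d(g ∘ F), substitute each coordinate x_i by F_i(u, v) in f_i, and replace dx_i by d F_i = (∂F_i/∂u) du + (∂F_i/∂v) dv.
  For the x component: f_1(F) = -3*u^2; d F_1 = (8*u) du + (0) dv
  For the y component: f_2(F) = 3*u^2 + 6; d F_2 = (2*u) du + (0) dv
  For the z component: f_3(F) = 12*u^2; d F_3 = (-6*u) du + (0) dv
Combining and collecting du, dv coefficients:
  coeff of du: -90*u^3 + 12*u
  coeff of dv: 0
F^* omega = (-90*u^3 + 12*u) du.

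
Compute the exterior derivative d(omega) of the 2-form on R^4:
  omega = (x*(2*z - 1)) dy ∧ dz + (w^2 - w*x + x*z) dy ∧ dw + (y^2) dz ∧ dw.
d(omega) = (2*z - 1) dx ∧ dy ∧ dz + (-w + z) dx ∧ dy ∧ dw + (-x + 2*y) dy ∧ dz ∧ dw

For a 2-form omega = sum_{i<j} g_{ij} dx_i ∧ dx_j, the exterior derivative is
  d(omega) = sum_{i<j} d(g_{ij}) ∧ dx_i ∧ dx_j = sum_{i<j, k} (∂g_{ij}/∂x_k) dx_k ∧ dx_i ∧ dx_j.
Expand each term, using dx_k ∧ dx_i ∧ dx_j = sgn(permutation) dx_{(a)} ∧ dx_{(b)} ∧ dx_{(c)} with (a < b < c) sorted:
  d(x*(2*z - 1)) includes (∂/∂x)(x*(2*z - 1)) dx = (2*z - 1) dx, which multiplied by dy ∧ dz gives (2*z - 1) dx ∧ dy ∧ dz
  d(w^2 - w*x + x*z) includes (∂/∂x)(w^2 - w*x + x*z) dx = (-w + z) dx, which multiplied by dy ∧ dw gives (-w + z) dx ∧ dy ∧ dw
  d(w^2 - w*x + x*z) includes (∂/∂z)(w^2 - w*x + x*z) dz = (x) dz, which multiplied by dy ∧ dw gives (-x) dy ∧ dz ∧ dw
  d(y^2) includes (∂/∂y)(y^2) dy = (2*y) dy, which multiplied by dz ∧ dw gives (2*y) dy ∧ dz ∧ dw
Collecting like 3-forms: d(omega) = (2*z - 1) dx ∧ dy ∧ dz + (-w + z) dx ∧ dy ∧ dw + (-x + 2*y) dy ∧ dz ∧ dw.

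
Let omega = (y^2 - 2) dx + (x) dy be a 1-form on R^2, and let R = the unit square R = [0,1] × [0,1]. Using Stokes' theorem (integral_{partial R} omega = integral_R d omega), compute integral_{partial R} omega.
integral_(partial R) omega = 0

Stokes: integral_partial_R omega = integral_R d omega with d omega = (∂Q/∂x - ∂P/∂y) dx ∧ dy.
  ∂Q/∂x = 1
  ∂P/∂y = 2*y
  integrand = ∂Q/∂x - ∂P/∂y = 1 - 2*y.
Integrating over R: integral_0^1 integral_0^1 (1 - 2*y) dx dy = 0.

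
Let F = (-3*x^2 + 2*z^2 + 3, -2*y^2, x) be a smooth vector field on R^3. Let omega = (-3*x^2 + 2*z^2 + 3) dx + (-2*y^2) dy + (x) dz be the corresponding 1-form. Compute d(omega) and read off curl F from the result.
d(omega) = (0) dy ∧ dz + (4*z - 1) dz ∧ dx + (0) dx ∧ dy; curl F = (0, 4*z - 1, 0)

d omega = sum_{i<j} (∂f_j/∂x_i - ∂f_i/∂x_j) dx_i ∧ dx_j. Under the identification (dy ∧ dz, dz ∧ dx, dx ∧ dy) ↔ (e_x, e_y, e_z), the coefficients are exactly the components of curl F. Compute:
  ∂R/∂y - ∂Q/∂z = (0) - (0) = 0
  ∂P/∂z - ∂R/∂x = (4*z) - (1) = 4*z - 1
  ∂Q/∂x - ∂P/∂y = (0) - (0) = 0.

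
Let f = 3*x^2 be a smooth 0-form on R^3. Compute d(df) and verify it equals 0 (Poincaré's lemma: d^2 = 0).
d(df) = 0

Step 1: df = sum_i (∂f/∂x_i) dx_i = (6*x) dx + (0) dy + (0) dz.
Step 2: Apply d again. Using the 1-form formula, the coefficient of dx ∧ dy in d(df) is ∂^2 f/∂x ∂y - ∂^2 f/∂y ∂x = (0) - (0) = 0 (equality of mixed partials for smooth f).
Similarly for dx ∧ dz and dy ∧ dz — all coefficients vanish. So d(df) = 0.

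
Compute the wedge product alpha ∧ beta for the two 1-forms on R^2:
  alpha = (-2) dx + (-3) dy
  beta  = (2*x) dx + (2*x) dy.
alpha ∧ beta = (2*x) dx ∧ dy

Distribute the wedge, using dx_i ∧ dx_j = -dx_j ∧ dx_i and dx_i ∧ dx_i = 0. For each pair (i, j) with i < j, the coefficient of dx_i ∧ dx_j in alpha ∧ beta is (alpha_i * beta_j - alpha_j * beta_i). Collecting: alpha ∧ beta = (2*x) dx ∧ dy.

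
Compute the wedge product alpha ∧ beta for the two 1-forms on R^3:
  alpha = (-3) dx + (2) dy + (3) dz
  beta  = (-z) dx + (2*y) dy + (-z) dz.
alpha ∧ beta = (-6*y + 2*z) dx ∧ dy + (6*z) dx ∧ dz + (-6*y - 2*z) dy ∧ dz

Distribute the wedge, using dx_i ∧ dx_j = -dx_j ∧ dx_i and dx_i ∧ dx_i = 0. For each pair (i, j) with i < j, the coefficient of dx_i ∧ dx_j in alpha ∧ beta is (alpha_i * beta_j - alpha_j * beta_i). Collecting: alpha ∧ beta = (-6*y + 2*z) dx ∧ dy + (6*z) dx ∧ dz + (-6*y - 2*z) dy ∧ dz.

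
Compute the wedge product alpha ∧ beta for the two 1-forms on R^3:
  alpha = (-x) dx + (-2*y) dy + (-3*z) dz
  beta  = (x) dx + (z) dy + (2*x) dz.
alpha ∧ beta = (x*(2*y - z)) dx ∧ dy + (x*(-2*x + 3*z)) dx ∧ dz + (-4*x*y + 3*z^2) dy ∧ dz

Distribute the wedge, using dx_i ∧ dx_j = -dx_j ∧ dx_i and dx_i ∧ dx_i = 0. For each pair (i, j) with i < j, the coefficient of dx_i ∧ dx_j in alpha ∧ beta is (alpha_i * beta_j - alpha_j * beta_i). Collecting: alpha ∧ beta = (x*(2*y - z)) dx ∧ dy + (x*(-2*x + 3*z)) dx ∧ dz + (-4*x*y + 3*z^2) dy ∧ dz.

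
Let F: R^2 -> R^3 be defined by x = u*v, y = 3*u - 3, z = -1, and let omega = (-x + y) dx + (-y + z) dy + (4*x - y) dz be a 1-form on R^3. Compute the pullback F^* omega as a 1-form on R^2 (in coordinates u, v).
F^* omega = (-u*v^2 + 3*u*v - 9*u - 3*v + 6) du + (u*(-u*v + 3*u - 3)) dv

Using F^*(f dg) = (f ∘ F) d(g ∘ F), substitute each coordinate x_i by F_i(u, v) in f_i, and replace dx_i by d F_i = (∂F_i/∂u) du + (∂F_i/∂v) dv.
  For the x component: f_1(F) = -u*v + 3*u - 3; d F_1 = (v) du + (u) dv
  For the y component: f_2(F) = 2 - 3*u; d F_2 = (3) du + (0) dv
  For the z component: f_3(F) = 4*u*v - 3*u + 3; d F_3 = (0) du + (0) dv
Combining and collecting du, dv coefficients:
  coeff of du: -u*v^2 + 3*u*v - 9*u - 3*v + 6
  coeff of dv: u*(-u*v + 3*u - 3)
F^* omega = (-u*v^2 + 3*u*v - 9*u - 3*v + 6) du + (u*(-u*v + 3*u - 3)) dv.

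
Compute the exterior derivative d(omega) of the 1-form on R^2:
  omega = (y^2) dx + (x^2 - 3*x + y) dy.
d(omega) = (2*x - 2*y - 3) dx ∧ dy

For a 1-form omega = sum_i f_i dx_i, the exterior derivative is
  d(omega) = sum_{i < j} (∂f_j/∂x_i - ∂f_i/∂x_j) dx_i ∧ dx_j.
  coefficient of dx ∧ dy: ∂f_2/∂x - ∂f_1/∂y = ∂(x^2 - 3*x + y)/∂x - ∂(y^2)/∂y = 2*x - 2*y - 3
Assembling: d(omega) = (2*x - 2*y - 3) dx ∧ dy.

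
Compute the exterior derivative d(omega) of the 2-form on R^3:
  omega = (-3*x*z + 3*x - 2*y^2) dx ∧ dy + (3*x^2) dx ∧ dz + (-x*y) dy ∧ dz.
d(omega) = (-3*x - y) dx ∧ dy ∧ dz

For a 2-form omega = sum_{i<j} g_{ij} dx_i ∧ dx_j, the exterior derivative is
  d(omega) = sum_{i<j} d(g_{ij}) ∧ dx_i ∧ dx_j = sum_{i<j, k} (∂g_{ij}/∂x_k) dx_k ∧ dx_i ∧ dx_j.
Expand each term, using dx_k ∧ dx_i ∧ dx_j = sgn(permutation) dx_{(a)} ∧ dx_{(b)} ∧ dx_{(c)} with (a < b < c) sorted:
  d(-3*x*z + 3*x - 2*y^2) includes (∂/∂z)(-3*x*z + 3*x - 2*y^2) dz = (-3*x) dz, which multiplied by dx ∧ dy gives (-3*x) dx ∧ dy ∧ dz
  d(-x*y) includes (∂/∂x)(-x*y) dx = (-y) dx, which multiplied by dy ∧ dz gives (-y) dx ∧ dy ∧ dz
Collecting like 3-forms: d(omega) = (-3*x - y) dx ∧ dy ∧ dz.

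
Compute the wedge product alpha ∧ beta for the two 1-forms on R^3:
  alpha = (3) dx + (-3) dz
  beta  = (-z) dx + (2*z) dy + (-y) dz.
alpha ∧ beta = (6*z) dx ∧ dy + (-3*y - 3*z) dx ∧ dz + (6*z) dy ∧ dz

Distribute the wedge, using dx_i ∧ dx_j = -dx_j ∧ dx_i and dx_i ∧ dx_i = 0. For each pair (i, j) with i < j, the coefficient of dx_i ∧ dx_j in alpha ∧ beta is (alpha_i * beta_j - alpha_j * beta_i). Collecting: alpha ∧ beta = (6*z) dx ∧ dy + (-3*y - 3*z) dx ∧ dz + (6*z) dy ∧ dz.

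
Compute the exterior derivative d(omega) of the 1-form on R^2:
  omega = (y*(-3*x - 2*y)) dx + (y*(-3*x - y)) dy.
d(omega) = (3*x + y) dx ∧ dy

For a 1-form omega = sum_i f_i dx_i, the exterior derivative is
  d(omega) = sum_{i < j} (∂f_j/∂x_i - ∂f_i/∂x_j) dx_i ∧ dx_j.
  coefficient of dx ∧ dy: ∂f_2/∂x - ∂f_1/∂y = ∂(y*(-3*x - y))/∂x - ∂(y*(-3*x - 2*y))/∂y = 3*x + y
Assembling: d(omega) = (3*x + y) dx ∧ dy.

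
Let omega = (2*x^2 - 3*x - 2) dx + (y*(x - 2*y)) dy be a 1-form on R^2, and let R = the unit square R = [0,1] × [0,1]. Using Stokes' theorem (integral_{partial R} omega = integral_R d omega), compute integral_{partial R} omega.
integral_(partial R) omega = 1/2

Stokes: integral_partial_R omega = integral_R d omega with d omega = (∂Q/∂x - ∂P/∂y) dx ∧ dy.
  ∂Q/∂x = y
  ∂P/∂y = 0
  integrand = ∂Q/∂x - ∂P/∂y = y.
Integrating over R: integral_0^1 integral_0^1 (y) dx dy = 1/2.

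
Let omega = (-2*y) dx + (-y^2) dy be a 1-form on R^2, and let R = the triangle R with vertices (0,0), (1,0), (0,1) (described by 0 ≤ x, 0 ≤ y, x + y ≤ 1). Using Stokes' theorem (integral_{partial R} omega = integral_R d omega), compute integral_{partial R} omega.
integral_(partial R) omega = 1

Stokes: integral_partial_R omega = integral_R d omega with d omega = (∂Q/∂x - ∂P/∂y) dx ∧ dy.
  ∂Q/∂x = 0
  ∂P/∂y = -2
  integrand = ∂Q/∂x - ∂P/∂y = 2.
Integrating over R: integral_0^1 integral_0^{1-x} (2) dy dx = 1.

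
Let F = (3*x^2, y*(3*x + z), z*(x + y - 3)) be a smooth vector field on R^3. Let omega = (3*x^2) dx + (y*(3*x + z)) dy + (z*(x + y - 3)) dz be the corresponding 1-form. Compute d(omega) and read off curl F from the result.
d(omega) = (-y + z) dy ∧ dz + (-z) dz ∧ dx + (3*y) dx ∧ dy; curl F = (-y + z, -z, 3*y)

d omega = sum_{i<j} (∂f_j/∂x_i - ∂f_i/∂x_j) dx_i ∧ dx_j. Under the identification (dy ∧ dz, dz ∧ dx, dx ∧ dy) ↔ (e_x, e_y, e_z), the coefficients are exactly the components of curl F. Compute:
  ∂R/∂y - ∂Q/∂z = (z) - (y) = -y + z
  ∂P/∂z - ∂R/∂x = (0) - (z) = -z
  ∂Q/∂x - ∂P/∂y = (3*y) - (0) = 3*y.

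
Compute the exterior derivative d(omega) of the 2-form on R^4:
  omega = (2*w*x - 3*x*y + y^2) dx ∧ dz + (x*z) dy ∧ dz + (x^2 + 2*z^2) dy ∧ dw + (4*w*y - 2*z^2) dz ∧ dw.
d(omega) = (3*x - 2*y + z) dx ∧ dy ∧ dz + (2*x) dx ∧ dz ∧ dw + (2*x) dx ∧ dy ∧ dw + (4*w - 4*z) dy ∧ dz ∧ dw

For a 2-form omega = sum_{i<j} g_{ij} dx_i ∧ dx_j, the exterior derivative is
  d(omega) = sum_{i<j} d(g_{ij}) ∧ dx_i ∧ dx_j = sum_{i<j, k} (∂g_{ij}/∂x_k) dx_k ∧ dx_i ∧ dx_j.
Expand each term, using dx_k ∧ dx_i ∧ dx_j = sgn(permutation) dx_{(a)} ∧ dx_{(b)} ∧ dx_{(c)} with (a < b < c) sorted:
  d(2*w*x - 3*x*y + y^2) includes (∂/∂y)(2*w*x - 3*x*y + y^2) dy = (-3*x + 2*y) dy, which multiplied by dx ∧ dz gives (3*x - 2*y) dx ∧ dy ∧ dz
  d(2*w*x - 3*x*y + y^2) includes (∂/∂w)(2*w*x - 3*x*y + y^2) dw = (2*x) dw, which multiplied by dx ∧ dz gives (2*x) dx ∧ dz ∧ dw
  d(x*z) includes (∂/∂x)(x*z) dx = (z) dx, which multiplied by dy ∧ dz gives (z) dx ∧ dy ∧ dz
  d(x^2 + 2*z^2) includes (∂/∂x)(x^2 + 2*z^2) dx = (2*x) dx, which multiplied by dy ∧ dw gives (2*x) dx ∧ dy ∧ dw
  d(x^2 + 2*z^2) includes (∂/∂z)(x^2 + 2*z^2) dz = (4*z) dz, which multiplied by dy ∧ dw gives (-4*z) dy ∧ dz ∧ dw
  d(4*w*y - 2*z^2) includes (∂/∂y)(4*w*y - 2*z^2) dy = (4*w) dy, which multiplied by dz ∧ dw gives (4*w) dy ∧ dz ∧ dw
Collecting like 3-forms: d(omega) = (3*x - 2*y + z) dx ∧ dy ∧ dz + (2*x) dx ∧ dz ∧ dw + (2*x) dx ∧ dy ∧ dw + (4*w - 4*z) dy ∧ dz ∧ dw.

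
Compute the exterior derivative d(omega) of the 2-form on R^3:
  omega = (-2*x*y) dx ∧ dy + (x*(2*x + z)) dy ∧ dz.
d(omega) = (4*x + z) dx ∧ dy ∧ dz

For a 2-form omega = sum_{i<j} g_{ij} dx_i ∧ dx_j, the exterior derivative is
  d(omega) = sum_{i<j} d(g_{ij}) ∧ dx_i ∧ dx_j = sum_{i<j, k} (∂g_{ij}/∂x_k) dx_k ∧ dx_i ∧ dx_j.
Expand each term, using dx_k ∧ dx_i ∧ dx_j = sgn(permutation) dx_{(a)} ∧ dx_{(b)} ∧ dx_{(c)} with (a < b < c) sorted:
  d(x*(2*x + z)) includes (∂/∂x)(x*(2*x + z)) dx = (4*x + z) dx, which multiplied by dy ∧ dz gives (4*x + z) dx ∧ dy ∧ dz
Collecting like 3-forms: d(omega) = (4*x + z) dx ∧ dy ∧ dz.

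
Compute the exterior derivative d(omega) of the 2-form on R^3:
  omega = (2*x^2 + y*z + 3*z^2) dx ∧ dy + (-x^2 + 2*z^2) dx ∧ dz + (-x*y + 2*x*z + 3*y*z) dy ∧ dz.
d(omega) = (8*z) dx ∧ dy ∧ dz

For a 2-form omega = sum_{i<j} g_{ij} dx_i ∧ dx_j, the exterior derivative is
  d(omega) = sum_{i<j} d(g_{ij}) ∧ dx_i ∧ dx_j = sum_{i<j, k} (∂g_{ij}/∂x_k) dx_k ∧ dx_i ∧ dx_j.
Expand each term, using dx_k ∧ dx_i ∧ dx_j = sgn(permutation) dx_{(a)} ∧ dx_{(b)} ∧ dx_{(c)} with (a < b < c) sorted:
  d(2*x^2 + y*z + 3*z^2) includes (∂/∂z)(2*x^2 + y*z + 3*z^2) dz = (y + 6*z) dz, which multiplied by dx ∧ dy gives (y + 6*z) dx ∧ dy ∧ dz
  d(-x*y + 2*x*z + 3*y*z) includes (∂/∂x)(-x*y + 2*x*z + 3*y*z) dx = (-y + 2*z) dx, which multiplied by dy ∧ dz gives (-y + 2*z) dx ∧ dy ∧ dz
Collecting like 3-forms: d(omega) = (8*z) dx ∧ dy ∧ dz.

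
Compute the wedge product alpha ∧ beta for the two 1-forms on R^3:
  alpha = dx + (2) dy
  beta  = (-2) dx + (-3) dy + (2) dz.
alpha ∧ beta = (1) dx ∧ dy + (2) dx ∧ dz + (4) dy ∧ dz

Distribute the wedge, using dx_i ∧ dx_j = -dx_j ∧ dx_i and dx_i ∧ dx_i = 0. For each pair (i, j) with i < j, the coefficient of dx_i ∧ dx_j in alpha ∧ beta is (alpha_i * beta_j - alpha_j * beta_i). Collecting: alpha ∧ beta = (1) dx ∧ dy + (2) dx ∧ dz + (4) dy ∧ dz.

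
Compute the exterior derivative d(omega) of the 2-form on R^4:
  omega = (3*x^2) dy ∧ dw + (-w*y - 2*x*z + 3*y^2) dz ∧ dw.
d(omega) = (6*x) dx ∧ dy ∧ dw + (-2*z) dx ∧ dz ∧ dw + (-w + 6*y) dy ∧ dz ∧ dw

For a 2-form omega = sum_{i<j} g_{ij} dx_i ∧ dx_j, the exterior derivative is
  d(omega) = sum_{i<j} d(g_{ij}) ∧ dx_i ∧ dx_j = sum_{i<j, k} (∂g_{ij}/∂x_k) dx_k ∧ dx_i ∧ dx_j.
Expand each term, using dx_k ∧ dx_i ∧ dx_j = sgn(permutation) dx_{(a)} ∧ dx_{(b)} ∧ dx_{(c)} with (a < b < c) sorted:
  d(3*x^2) includes (∂/∂x)(3*x^2) dx = (6*x) dx, which multiplied by dy ∧ dw gives (6*x) dx ∧ dy ∧ dw
  d(-w*y - 2*x*z + 3*y^2) includes (∂/∂x)(-w*y - 2*x*z + 3*y^2) dx = (-2*z) dx, which multiplied by dz ∧ dw gives (-2*z) dx ∧ dz ∧ dw
  d(-w*y - 2*x*z + 3*y^2) includes (∂/∂y)(-w*y - 2*x*z + 3*y^2) dy = (-w + 6*y) dy, which multiplied by dz ∧ dw gives (-w + 6*y) dy ∧ dz ∧ dw
Collecting like 3-forms: d(omega) = (6*x) dx ∧ dy ∧ dw + (-2*z) dx ∧ dz ∧ dw + (-w + 6*y) dy ∧ dz ∧ dw.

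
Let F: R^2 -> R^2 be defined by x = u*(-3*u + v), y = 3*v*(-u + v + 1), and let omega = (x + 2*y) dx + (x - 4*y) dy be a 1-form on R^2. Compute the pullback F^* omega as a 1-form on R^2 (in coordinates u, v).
F^* omega = (18*u^3 + 36*u^2*v - 80*u*v^2 - 36*u*v + 42*v^3 + 42*v^2) du + (6*u^3 - 62*u^2*v - 9*u^2 + 120*u*v^2 + 81*u*v - 72*v^3 - 108*v^2 - 36*v) dv

Using F^*(f dg) = (f ∘ F) d(g ∘ F), substitute each coordinate x_i by F_i(u, v) in f_i, and replace dx_i by d F_i = (∂F_i/∂u) du + (∂F_i/∂v) dv.
  For the x component: f_1(F) = -3*u^2 - 5*u*v + 6*v^2 + 6*v; d F_1 = (-6*u + v) du + (u) dv
  For the y component: f_2(F) = -3*u^2 + 13*u*v - 12*v^2 - 12*v; d F_2 = (-3*v) du + (-3*u + 6*v + 3) dv
Combining and collecting du, dv coefficients:
  coeff of du: 18*u^3 + 36*u^2*v - 80*u*v^2 - 36*u*v + 42*v^3 + 42*v^2
  coeff of dv: 6*u^3 - 62*u^2*v - 9*u^2 + 120*u*v^2 + 81*u*v - 72*v^3 - 108*v^2 - 36*v
F^* omega = (18*u^3 + 36*u^2*v - 80*u*v^2 - 36*u*v + 42*v^3 + 42*v^2) du + (6*u^3 - 62*u^2*v - 9*u^2 + 120*u*v^2 + 81*u*v - 72*v^3 - 108*v^2 - 36*v) dv.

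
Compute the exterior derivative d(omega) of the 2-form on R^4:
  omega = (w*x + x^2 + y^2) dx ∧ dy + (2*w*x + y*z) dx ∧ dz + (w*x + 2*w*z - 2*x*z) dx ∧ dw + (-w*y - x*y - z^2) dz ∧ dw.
d(omega) = (x) dx ∧ dy ∧ dw + (-z) dx ∧ dy ∧ dz + (-2*w + 4*x - y) dx ∧ dz ∧ dw + (-w - x) dy ∧ dz ∧ dw

For a 2-form omega = sum_{i<j} g_{ij} dx_i ∧ dx_j, the exterior derivative is
  d(omega) = sum_{i<j} d(g_{ij}) ∧ dx_i ∧ dx_j = sum_{i<j, k} (∂g_{ij}/∂x_k) dx_k ∧ dx_i ∧ dx_j.
Expand each term, using dx_k ∧ dx_i ∧ dx_j = sgn(permutation) dx_{(a)} ∧ dx_{(b)} ∧ dx_{(c)} with (a < b < c) sorted:
  d(w*x + x^2 + y^2) includes (∂/∂w)(w*x + x^2 + y^2) dw = (x) dw, which multiplied by dx ∧ dy gives (x) dx ∧ dy ∧ dw
  d(2*w*x + y*z) includes (∂/∂y)(2*w*x + y*z) dy = (z) dy, which multiplied by dx ∧ dz gives (-z) dx ∧ dy ∧ dz
  d(2*w*x + y*z) includes (∂/∂w)(2*w*x + y*z) dw = (2*x) dw, which multiplied by dx ∧ dz gives (2*x) dx ∧ dz ∧ dw
  d(w*x + 2*w*z - 2*x*z) includes (∂/∂z)(w*x + 2*w*z - 2*x*z) dz = (2*w - 2*x) dz, which multiplied by dx ∧ dw gives (-2*w + 2*x) dx ∧ dz ∧ dw
  d(-w*y - x*y - z^2) includes (∂/∂x)(-w*y - x*y - z^2) dx = (-y) dx, which multiplied by dz ∧ dw gives (-y) dx ∧ dz ∧ dw
  d(-w*y - x*y - z^2) includes (∂/∂y)(-w*y - x*y - z^2) dy = (-w - x) dy, which multiplied by dz ∧ dw gives (-w - x) dy ∧ dz ∧ dw
Collecting like 3-forms: d(omega) = (x) dx ∧ dy ∧ dw + (-z) dx ∧ dy ∧ dz + (-2*w + 4*x - y) dx ∧ dz ∧ dw + (-w - x) dy ∧ dz ∧ dw.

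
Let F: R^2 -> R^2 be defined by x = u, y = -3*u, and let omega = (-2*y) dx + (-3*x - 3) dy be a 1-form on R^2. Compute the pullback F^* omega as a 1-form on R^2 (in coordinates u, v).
F^* omega = (15*u + 9) du

Using F^*(f dg) = (f ∘ F) d(g ∘ F), substitute each coordinate x_i by F_i(u, v) in f_i, and replace dx_i by d F_i = (∂F_i/∂u) du + (∂F_i/∂v) dv.
  For the x component: f_1(F) = 6*u; d F_1 = (1) du + (0) dv
  For the y component: f_2(F) = -3*u - 3; d F_2 = (-3) du + (0) dv
Combining and collecting du, dv coefficients:
  coeff of du: 15*u + 9
  coeff of dv: 0
F^* omega = (15*u + 9) du.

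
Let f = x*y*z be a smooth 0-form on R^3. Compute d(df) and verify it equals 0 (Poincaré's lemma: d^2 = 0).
d(df) = 0

Step 1: df = sum_i (∂f/∂x_i) dx_i = (y*z) dx + (x*z) dy + (x*y) dz.
Step 2: Apply d again. Using the 1-form formula, the coefficient of dx ∧ dy in d(df) is ∂^2 f/∂x ∂y - ∂^2 f/∂y ∂x = (z) - (z) = 0 (equality of mixed partials for smooth f).
Similarly for dx ∧ dz and dy ∧ dz — all coefficients vanish. So d(df) = 0.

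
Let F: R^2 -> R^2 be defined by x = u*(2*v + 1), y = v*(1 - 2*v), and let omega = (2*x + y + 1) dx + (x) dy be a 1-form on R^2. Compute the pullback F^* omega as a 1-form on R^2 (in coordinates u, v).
F^* omega = (8*u*v^2 + 8*u*v + 2*u - 4*v^3 + 3*v + 1) du + (u*(8*u*v + 4*u - 12*v^2 + 3)) dv

Using F^*(f dg) = (f ∘ F) d(g ∘ F), substitute each coordinate x_i by F_i(u, v) in f_i, and replace dx_i by d F_i = (∂F_i/∂u) du + (∂F_i/∂v) dv.
  For the x component: f_1(F) = 4*u*v + 2*u - 2*v^2 + v + 1; d F_1 = (2*v + 1) du + (2*u) dv
  For the y component: f_2(F) = u*(2*v + 1); d F_2 = (0) du + (1 - 4*v) dv
Combining and collecting du, dv coefficients:
  coeff of du: 8*u*v^2 + 8*u*v + 2*u - 4*v^3 + 3*v + 1
  coeff of dv: u*(8*u*v + 4*u - 12*v^2 + 3)
F^* omega = (8*u*v^2 + 8*u*v + 2*u - 4*v^3 + 3*v + 1) du + (u*(8*u*v + 4*u - 12*v^2 + 3)) dv.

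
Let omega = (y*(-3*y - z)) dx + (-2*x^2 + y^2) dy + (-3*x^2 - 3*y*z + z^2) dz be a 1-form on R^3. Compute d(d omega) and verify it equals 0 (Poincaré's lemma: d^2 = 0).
d(d omega) = 0

Step 1: d omega = sum_{i<j} (∂f_j/∂x_i - ∂f_i/∂x_j) dx_i ∧ dx_j:
  coeff of dx ∧ dy: -4*x + 6*y + z
  coeff of dx ∧ dz: -6*x + y
  coeff of dy ∧ dz: -3*z
Step 2: Apply d again to each 2-form coefficient. The only possible 3-form in R^3 is dx ∧ dy ∧ dz, with coefficient
  ∂(coeff of dy∧dz)/∂x - ∂(coeff of dx∧dz)/∂y + ∂(coeff of dx∧dy)/∂z
  = ∂/∂x (-3*z) - ∂/∂y (-6*x + y) + ∂/∂z (-4*x + 6*y + z).
Each of these terms simplifies to sums of mixed partials that cancel in pairs. The result is 0 (by equality of mixed partials for smooth functions — Schwarz / Clairaut).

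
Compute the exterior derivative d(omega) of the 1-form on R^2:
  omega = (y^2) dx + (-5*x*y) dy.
d(omega) = (-7*y) dx ∧ dy

For a 1-form omega = sum_i f_i dx_i, the exterior derivative is
  d(omega) = sum_{i < j} (∂f_j/∂x_i - ∂f_i/∂x_j) dx_i ∧ dx_j.
  coefficient of dx ∧ dy: ∂f_2/∂x - ∂f_1/∂y = ∂(-5*x*y)/∂x - ∂(y^2)/∂y = -7*y
Assembling: d(omega) = (-7*y) dx ∧ dy.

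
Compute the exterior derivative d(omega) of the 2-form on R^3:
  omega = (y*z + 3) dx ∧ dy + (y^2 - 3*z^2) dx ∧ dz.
d(omega) = (-y) dx ∧ dy ∧ dz

For a 2-form omega = sum_{i<j} g_{ij} dx_i ∧ dx_j, the exterior derivative is
  d(omega) = sum_{i<j} d(g_{ij}) ∧ dx_i ∧ dx_j = sum_{i<j, k} (∂g_{ij}/∂x_k) dx_k ∧ dx_i ∧ dx_j.
Expand each term, using dx_k ∧ dx_i ∧ dx_j = sgn(permutation) dx_{(a)} ∧ dx_{(b)} ∧ dx_{(c)} with (a < b < c) sorted:
  d(y*z + 3) includes (∂/∂z)(y*z + 3) dz = (y) dz, which multiplied by dx ∧ dy gives (y) dx ∧ dy ∧ dz
  d(y^2 - 3*z^2) includes (∂/∂y)(y^2 - 3*z^2) dy = (2*y) dy, which multiplied by dx ∧ dz gives (-2*y) dx ∧ dy ∧ dz
Collecting like 3-forms: d(omega) = (-y) dx ∧ dy ∧ dz.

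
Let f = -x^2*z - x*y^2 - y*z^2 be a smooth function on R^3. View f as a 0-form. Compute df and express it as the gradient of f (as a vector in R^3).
df = (-2*x*z - y^2) dx + (-2*x*y - z^2) dy + (-x^2 - 2*y*z) dz; grad f = (-2*x*z - y^2, -2*x*y - z^2, -x^2 - 2*y*z)

For a 0-form f, d f = (∂f/∂x) dx + (∂f/∂y) dy + (∂f/∂z) dz. The components of the vector representation are exactly the entries of grad f in Cartesian coordinates:
  ∂f/∂x = -2*x*z - y^2
  ∂f/∂y = -2*x*y - z^2
  ∂f/∂z = -x^2 - 2*y*z.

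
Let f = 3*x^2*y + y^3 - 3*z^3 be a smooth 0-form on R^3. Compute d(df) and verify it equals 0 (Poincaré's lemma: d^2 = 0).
d(df) = 0

Step 1: df = sum_i (∂f/∂x_i) dx_i = (6*x*y) dx + (3*x^2 + 3*y^2) dy + (-9*z^2) dz.
Step 2: Apply d again. Using the 1-form formula, the coefficient of dx ∧ dy in d(df) is ∂^2 f/∂x ∂y - ∂^2 f/∂y ∂x = (6*x) - (6*x) = 0 (equality of mixed partials for smooth f).
Similarly for dx ∧ dz and dy ∧ dz — all coefficients vanish. So d(df) = 0.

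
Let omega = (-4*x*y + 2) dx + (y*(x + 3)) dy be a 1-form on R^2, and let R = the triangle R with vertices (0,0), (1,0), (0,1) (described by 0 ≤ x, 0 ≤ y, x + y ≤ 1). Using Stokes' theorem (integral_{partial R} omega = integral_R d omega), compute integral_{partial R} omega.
integral_(partial R) omega = 5/6

Stokes: integral_partial_R omega = integral_R d omega with d omega = (∂Q/∂x - ∂P/∂y) dx ∧ dy.
  ∂Q/∂x = y
  ∂P/∂y = -4*x
  integrand = ∂Q/∂x - ∂P/∂y = 4*x + y.
Integrating over R: integral_0^1 integral_0^{1-x} (4*x + y) dy dx = 5/6.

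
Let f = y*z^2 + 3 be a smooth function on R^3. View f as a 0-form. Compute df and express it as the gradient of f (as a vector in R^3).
df = (0) dx + (z^2) dy + (2*y*z) dz; grad f = (0, z^2, 2*y*z)

For a 0-form f, d f = (∂f/∂x) dx + (∂f/∂y) dy + (∂f/∂z) dz. The components of the vector representation are exactly the entries of grad f in Cartesian coordinates:
  ∂f/∂x = 0
  ∂f/∂y = z^2
  ∂f/∂z = 2*y*z.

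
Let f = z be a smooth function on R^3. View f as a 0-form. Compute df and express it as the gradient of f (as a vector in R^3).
df = (0) dx + (0) dy + (1) dz; grad f = (0, 0, 1)

For a 0-form f, d f = (∂f/∂x) dx + (∂f/∂y) dy + (∂f/∂z) dz. The components of the vector representation are exactly the entries of grad f in Cartesian coordinates:
  ∂f/∂x = 0
  ∂f/∂y = 0
  ∂f/∂z = 1.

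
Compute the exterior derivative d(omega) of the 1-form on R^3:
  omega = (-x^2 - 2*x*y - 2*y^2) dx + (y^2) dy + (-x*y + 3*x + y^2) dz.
d(omega) = (2*x + 4*y) dx ∧ dy + (3 - y) dx ∧ dz + (-x + 2*y) dy ∧ dz

For a 1-form omega = sum_i f_i dx_i, the exterior derivative is
  d(omega) = sum_{i < j} (∂f_j/∂x_i - ∂f_i/∂x_j) dx_i ∧ dx_j.
  coefficient of dx ∧ dy: ∂f_2/∂x - ∂f_1/∂y = ∂(y^2)/∂x - ∂(-x^2 - 2*x*y - 2*y^2)/∂y = 2*x + 4*y
  coefficient of dx ∧ dz: ∂f_3/∂x - ∂f_1/∂z = ∂(-x*y + 3*x + y^2)/∂x - ∂(-x^2 - 2*x*y - 2*y^2)/∂z = 3 - y
  coefficient of dy ∧ dz: ∂f_3/∂y - ∂f_2/∂z = ∂(-x*y + 3*x + y^2)/∂y - ∂(y^2)/∂z = -x + 2*y
Assembling: d(omega) = (2*x + 4*y) dx ∧ dy + (3 - y) dx ∧ dz + (-x + 2*y) dy ∧ dz.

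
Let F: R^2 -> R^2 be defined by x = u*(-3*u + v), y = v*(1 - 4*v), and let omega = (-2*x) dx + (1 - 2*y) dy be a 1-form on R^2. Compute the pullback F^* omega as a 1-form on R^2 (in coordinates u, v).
F^* omega = (2*u*(-18*u^2 + 9*u*v - v^2)) du + (6*u^3 - 2*u^2*v - 64*v^3 + 24*v^2 - 10*v + 1) dv

Using F^*(f dg) = (f ∘ F) d(g ∘ F), substitute each coordinate x_i by F_i(u, v) in f_i, and replace dx_i by d F_i = (∂F_i/∂u) du + (∂F_i/∂v) dv.
  For the x component: f_1(F) = 2*u*(3*u - v); d F_1 = (-6*u + v) du + (u) dv
  For the y component: f_2(F) = 8*v^2 - 2*v + 1; d F_2 = (0) du + (1 - 8*v) dv
Combining and collecting du, dv coefficients:
  coeff of du: 2*u*(-18*u^2 + 9*u*v - v^2)
  coeff of dv: 6*u^3 - 2*u^2*v - 64*v^3 + 24*v^2 - 10*v + 1
F^* omega = (2*u*(-18*u^2 + 9*u*v - v^2)) du + (6*u^3 - 2*u^2*v - 64*v^3 + 24*v^2 - 10*v + 1) dv.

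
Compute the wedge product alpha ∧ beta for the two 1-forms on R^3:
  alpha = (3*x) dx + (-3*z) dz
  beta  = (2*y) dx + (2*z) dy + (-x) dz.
alpha ∧ beta = (6*x*z) dx ∧ dy + (-3*x^2 + 6*y*z) dx ∧ dz + (6*z^2) dy ∧ dz

Distribute the wedge, using dx_i ∧ dx_j = -dx_j ∧ dx_i and dx_i ∧ dx_i = 0. For each pair (i, j) with i < j, the coefficient of dx_i ∧ dx_j in alpha ∧ beta is (alpha_i * beta_j - alpha_j * beta_i). Collecting: alpha ∧ beta = (6*x*z) dx ∧ dy + (-3*x^2 + 6*y*z) dx ∧ dz + (6*z^2) dy ∧ dz.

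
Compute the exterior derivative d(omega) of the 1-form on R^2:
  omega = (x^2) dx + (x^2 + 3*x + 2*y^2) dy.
d(omega) = (2*x + 3) dx ∧ dy

For a 1-form omega = sum_i f_i dx_i, the exterior derivative is
  d(omega) = sum_{i < j} (∂f_j/∂x_i - ∂f_i/∂x_j) dx_i ∧ dx_j.
  coefficient of dx ∧ dy: ∂f_2/∂x - ∂f_1/∂y = ∂(x^2 + 3*x + 2*y^2)/∂x - ∂(x^2)/∂y = 2*x + 3
Assembling: d(omega) = (2*x + 3) dx ∧ dy.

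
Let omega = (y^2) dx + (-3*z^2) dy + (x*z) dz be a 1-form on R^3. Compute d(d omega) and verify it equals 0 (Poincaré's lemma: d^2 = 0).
d(d omega) = 0

Step 1: d omega = sum_{i<j} (∂f_j/∂x_i - ∂f_i/∂x_j) dx_i ∧ dx_j:
  coeff of dx ∧ dy: -2*y
  coeff of dx ∧ dz: z
  coeff of dy ∧ dz: 6*z
Step 2: Apply d again to each 2-form coefficient. The only possible 3-form in R^3 is dx ∧ dy ∧ dz, with coefficient
  ∂(coeff of dy∧dz)/∂x - ∂(coeff of dx∧dz)/∂y + ∂(coeff of dx∧dy)/∂z
  = ∂/∂x (6*z) - ∂/∂y (z) + ∂/∂z (-2*y).
Each of these terms simplifies to sums of mixed partials that cancel in pairs. The result is 0 (by equality of mixed partials for smooth functions — Schwarz / Clairaut).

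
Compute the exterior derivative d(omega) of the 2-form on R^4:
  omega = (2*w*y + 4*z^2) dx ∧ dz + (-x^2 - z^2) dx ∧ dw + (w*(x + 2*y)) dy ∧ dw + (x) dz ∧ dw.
d(omega) = (-2*w) dx ∧ dy ∧ dz + (2*y + 2*z + 1) dx ∧ dz ∧ dw + (w) dx ∧ dy ∧ dw

For a 2-form omega = sum_{i<j} g_{ij} dx_i ∧ dx_j, the exterior derivative is
  d(omega) = sum_{i<j} d(g_{ij}) ∧ dx_i ∧ dx_j = sum_{i<j, k} (∂g_{ij}/∂x_k) dx_k ∧ dx_i ∧ dx_j.
Expand each term, using dx_k ∧ dx_i ∧ dx_j = sgn(permutation) dx_{(a)} ∧ dx_{(b)} ∧ dx_{(c)} with (a < b < c) sorted:
  d(2*w*y + 4*z^2) includes (∂/∂y)(2*w*y + 4*z^2) dy = (2*w) dy, which multiplied by dx ∧ dz gives (-2*w) dx ∧ dy ∧ dz
  d(2*w*y + 4*z^2) includes (∂/∂w)(2*w*y + 4*z^2) dw = (2*y) dw, which multiplied by dx ∧ dz gives (2*y) dx ∧ dz ∧ dw
  d(-x^2 - z^2) includes (∂/∂z)(-x^2 - z^2) dz = (-2*z) dz, which multiplied by dx ∧ dw gives (2*z) dx ∧ dz ∧ dw
  d(w*(x + 2*y)) includes (∂/∂x)(w*(x + 2*y)) dx = (w) dx, which multiplied by dy ∧ dw gives (w) dx ∧ dy ∧ dw
  d(x) includes (∂/∂x)(x) dx = (1) dx, which multiplied by dz ∧ dw gives (1) dx ∧ dz ∧ dw
Collecting like 3-forms: d(omega) = (-2*w) dx ∧ dy ∧ dz + (2*y + 2*z + 1) dx ∧ dz ∧ dw + (w) dx ∧ dy ∧ dw.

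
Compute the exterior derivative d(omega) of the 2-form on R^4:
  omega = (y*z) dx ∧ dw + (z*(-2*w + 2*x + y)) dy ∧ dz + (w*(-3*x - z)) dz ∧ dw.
d(omega) = (-z) dx ∧ dy ∧ dw + (-3*w - y) dx ∧ dz ∧ dw + (2*z) dx ∧ dy ∧ dz + (-2*z) dy ∧ dz ∧ dw

For a 2-form omega = sum_{i<j} g_{ij} dx_i ∧ dx_j, the exterior derivative is
  d(omega) = sum_{i<j} d(g_{ij}) ∧ dx_i ∧ dx_j = sum_{i<j, k} (∂g_{ij}/∂x_k) dx_k ∧ dx_i ∧ dx_j.
Expand each term, using dx_k ∧ dx_i ∧ dx_j = sgn(permutation) dx_{(a)} ∧ dx_{(b)} ∧ dx_{(c)} with (a < b < c) sorted:
  d(y*z) includes (∂/∂y)(y*z) dy = (z) dy, which multiplied by dx ∧ dw gives (-z) dx ∧ dy ∧ dw
  d(y*z) includes (∂/∂z)(y*z) dz = (y) dz, which multiplied by dx ∧ dw gives (-y) dx ∧ dz ∧ dw
  d(z*(-2*w + 2*x + y)) includes (∂/∂x)(z*(-2*w + 2*x + y)) dx = (2*z) dx, which multiplied by dy ∧ dz gives (2*z) dx ∧ dy ∧ dz
  d(z*(-2*w + 2*x + y)) includes (∂/∂w)(z*(-2*w + 2*x + y)) dw = (-2*z) dw, which multiplied by dy ∧ dz gives (-2*z) dy ∧ dz ∧ dw
  d(w*(-3*x - z)) includes (∂/∂x)(w*(-3*x - z)) dx = (-3*w) dx, which multiplied by dz ∧ dw gives (-3*w) dx ∧ dz ∧ dw
Collecting like 3-forms: d(omega) = (-z) dx ∧ dy ∧ dw + (-3*w - y) dx ∧ dz ∧ dw + (2*z) dx ∧ dy ∧ dz + (-2*z) dy ∧ dz ∧ dw.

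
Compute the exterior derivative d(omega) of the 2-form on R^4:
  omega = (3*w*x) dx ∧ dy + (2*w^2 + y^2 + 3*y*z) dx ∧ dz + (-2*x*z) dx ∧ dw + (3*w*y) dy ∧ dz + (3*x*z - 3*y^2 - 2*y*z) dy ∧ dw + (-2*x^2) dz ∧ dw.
d(omega) = (3*x + 3*z) dx ∧ dy ∧ dw + (-2*y - 3*z) dx ∧ dy ∧ dz + (4*w - 2*x) dx ∧ dz ∧ dw + (-3*x + 5*y) dy ∧ dz ∧ dw

For a 2-form omega = sum_{i<j} g_{ij} dx_i ∧ dx_j, the exterior derivative is
  d(omega) = sum_{i<j} d(g_{ij}) ∧ dx_i ∧ dx_j = sum_{i<j, k} (∂g_{ij}/∂x_k) dx_k ∧ dx_i ∧ dx_j.
Expand each term, using dx_k ∧ dx_i ∧ dx_j = sgn(permutation) dx_{(a)} ∧ dx_{(b)} ∧ dx_{(c)} with (a < b < c) sorted:
  d(3*w*x) includes (∂/∂w)(3*w*x) dw = (3*x) dw, which multiplied by dx ∧ dy gives (3*x) dx ∧ dy ∧ dw
  d(2*w^2 + y^2 + 3*y*z) includes (∂/∂y)(2*w^2 + y^2 + 3*y*z) dy = (2*y + 3*z) dy, which multiplied by dx ∧ dz gives (-2*y - 3*z) dx ∧ dy ∧ dz
  d(2*w^2 + y^2 + 3*y*z) includes (∂/∂w)(2*w^2 + y^2 + 3*y*z) dw = (4*w) dw, which multiplied by dx ∧ dz gives (4*w) dx ∧ dz ∧ dw
  d(-2*x*z) includes (∂/∂z)(-2*x*z) dz = (-2*x) dz, which multiplied by dx ∧ dw gives (2*x) dx ∧ dz ∧ dw
  d(3*w*y) includes (∂/∂w)(3*w*y) dw = (3*y) dw, which multiplied by dy ∧ dz gives (3*y) dy ∧ dz ∧ dw
  d(3*x*z - 3*y^2 - 2*y*z) includes (∂/∂x)(3*x*z - 3*y^2 - 2*y*z) dx = (3*z) dx, which multiplied by dy ∧ dw gives (3*z) dx ∧ dy ∧ dw
  d(3*x*z - 3*y^2 - 2*y*z) includes (∂/∂z)(3*x*z - 3*y^2 - 2*y*z) dz = (3*x - 2*y) dz, which multiplied by dy ∧ dw gives (-3*x + 2*y) dy ∧ dz ∧ dw
  d(-2*x^2) includes (∂/∂x)(-2*x^2) dx = (-4*x) dx, which multiplied by dz ∧ dw gives (-4*x) dx ∧ dz ∧ dw
Collecting like 3-forms: d(omega) = (3*x + 3*z) dx ∧ dy ∧ dw + (-2*y - 3*z) dx ∧ dy ∧ dz + (4*w - 2*x) dx ∧ dz ∧ dw + (-3*x + 5*y) dy ∧ dz ∧ dw.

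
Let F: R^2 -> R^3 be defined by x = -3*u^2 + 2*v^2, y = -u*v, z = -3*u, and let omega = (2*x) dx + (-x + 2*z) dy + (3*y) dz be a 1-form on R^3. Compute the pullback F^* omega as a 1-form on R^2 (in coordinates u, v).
F^* omega = (36*u^3 - 3*u^2*v - 24*u*v^2 + 15*u*v + 2*v^3) du + (-3*u^3 - 24*u^2*v + 6*u^2 + 2*u*v^2 + 16*v^3) dv

Using F^*(f dg) = (f ∘ F) d(g ∘ F), substitute each coordinate x_i by F_i(u, v) in f_i, and replace dx_i by d F_i = (∂F_i/∂u) du + (∂F_i/∂v) dv.
  For the x component: f_1(F) = -6*u^2 + 4*v^2; d F_1 = (-6*u) du + (4*v) dv
  For the y component: f_2(F) = 3*u^2 - 6*u - 2*v^2; d F_2 = (-v) du + (-u) dv
  For the z component: f_3(F) = -3*u*v; d F_3 = (-3) du + (0) dv
Combining and collecting du, dv coefficients:
  coeff of du: 36*u^3 - 3*u^2*v - 24*u*v^2 + 15*u*v + 2*v^3
  coeff of dv: -3*u^3 - 24*u^2*v + 6*u^2 + 2*u*v^2 + 16*v^3
F^* omega = (36*u^3 - 3*u^2*v - 24*u*v^2 + 15*u*v + 2*v^3) du + (-3*u^3 - 24*u^2*v + 6*u^2 + 2*u*v^2 + 16*v^3) dv.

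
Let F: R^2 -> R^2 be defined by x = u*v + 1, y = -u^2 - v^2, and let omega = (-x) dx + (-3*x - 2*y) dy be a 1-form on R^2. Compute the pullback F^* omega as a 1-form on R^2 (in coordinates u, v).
F^* omega = (-4*u^3 + 6*u^2*v - 5*u*v^2 + 6*u - v) du + (-5*u^2*v + 6*u*v^2 - u - 4*v^3 + 6*v) dv

Using F^*(f dg) = (f ∘ F) d(g ∘ F), substitute each coordinate x_i by F_i(u, v) in f_i, and replace dx_i by d F_i = (∂F_i/∂u) du + (∂F_i/∂v) dv.
  For the x component: f_1(F) = -u*v - 1; d F_1 = (v) du + (u) dv
  For the y component: f_2(F) = 2*u^2 - 3*u*v + 2*v^2 - 3; d F_2 = (-2*u) du + (-2*v) dv
Combining and collecting du, dv coefficients:
  coeff of du: -4*u^3 + 6*u^2*v - 5*u*v^2 + 6*u - v
  coeff of dv: -5*u^2*v + 6*u*v^2 - u - 4*v^3 + 6*v
F^* omega = (-4*u^3 + 6*u^2*v - 5*u*v^2 + 6*u - v) du + (-5*u^2*v + 6*u*v^2 - u - 4*v^3 + 6*v) dv.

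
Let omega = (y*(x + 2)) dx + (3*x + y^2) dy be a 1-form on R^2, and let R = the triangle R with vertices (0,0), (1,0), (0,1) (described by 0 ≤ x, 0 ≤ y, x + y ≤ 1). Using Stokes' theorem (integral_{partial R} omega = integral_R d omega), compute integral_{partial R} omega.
integral_(partial R) omega = 1/3

Stokes: integral_partial_R omega = integral_R d omega with d omega = (∂Q/∂x - ∂P/∂y) dx ∧ dy.
  ∂Q/∂x = 3
  ∂P/∂y = x + 2
  integrand = ∂Q/∂x - ∂P/∂y = 1 - x.
Integrating over R: integral_0^1 integral_0^{1-x} (1 - x) dy dx = 1/3.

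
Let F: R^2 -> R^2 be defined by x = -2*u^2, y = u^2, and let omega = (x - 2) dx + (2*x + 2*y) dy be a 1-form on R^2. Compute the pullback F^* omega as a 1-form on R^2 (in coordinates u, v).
F^* omega = (4*u*(u^2 + 2)) du

Using F^*(f dg) = (f ∘ F) d(g ∘ F), substitute each coordinate x_i by F_i(u, v) in f_i, and replace dx_i by d F_i = (∂F_i/∂u) du + (∂F_i/∂v) dv.
  For the x component: f_1(F) = -2*u^2 - 2; d F_1 = (-4*u) du + (0) dv
  For the y component: f_2(F) = -2*u^2; d F_2 = (2*u) du + (0) dv
Combining and collecting du, dv coefficients:
  coeff of du: 4*u*(u^2 + 2)
  coeff of dv: 0
F^* omega = (4*u*(u^2 + 2)) du.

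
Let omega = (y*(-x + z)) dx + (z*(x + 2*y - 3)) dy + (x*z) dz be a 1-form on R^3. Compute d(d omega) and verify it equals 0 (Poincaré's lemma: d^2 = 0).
d(d omega) = 0

Step 1: d omega = sum_{i<j} (∂f_j/∂x_i - ∂f_i/∂x_j) dx_i ∧ dx_j:
  coeff of dx ∧ dy: x
  coeff of dx ∧ dz: -y + z
  coeff of dy ∧ dz: -x - 2*y + 3
Step 2: Apply d again to each 2-form coefficient. The only possible 3-form in R^3 is dx ∧ dy ∧ dz, with coefficient
  ∂(coeff of dy∧dz)/∂x - ∂(coeff of dx∧dz)/∂y + ∂(coeff of dx∧dy)/∂z
  = ∂/∂x (-x - 2*y + 3) - ∂/∂y (-y + z) + ∂/∂z (x).
Each of these terms simplifies to sums of mixed partials that cancel in pairs. The result is 0 (by equality of mixed partials for smooth functions — Schwarz / Clairaut).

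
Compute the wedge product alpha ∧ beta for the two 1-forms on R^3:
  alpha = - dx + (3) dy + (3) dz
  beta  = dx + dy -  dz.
alpha ∧ beta = (-4) dx ∧ dy + (-2) dx ∧ dz + (-6) dy ∧ dz

Distribute the wedge, using dx_i ∧ dx_j = -dx_j ∧ dx_i and dx_i ∧ dx_i = 0. For each pair (i, j) with i < j, the coefficient of dx_i ∧ dx_j in alpha ∧ beta is (alpha_i * beta_j - alpha_j * beta_i). Collecting: alpha ∧ beta = (-4) dx ∧ dy + (-2) dx ∧ dz + (-6) dy ∧ dz.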